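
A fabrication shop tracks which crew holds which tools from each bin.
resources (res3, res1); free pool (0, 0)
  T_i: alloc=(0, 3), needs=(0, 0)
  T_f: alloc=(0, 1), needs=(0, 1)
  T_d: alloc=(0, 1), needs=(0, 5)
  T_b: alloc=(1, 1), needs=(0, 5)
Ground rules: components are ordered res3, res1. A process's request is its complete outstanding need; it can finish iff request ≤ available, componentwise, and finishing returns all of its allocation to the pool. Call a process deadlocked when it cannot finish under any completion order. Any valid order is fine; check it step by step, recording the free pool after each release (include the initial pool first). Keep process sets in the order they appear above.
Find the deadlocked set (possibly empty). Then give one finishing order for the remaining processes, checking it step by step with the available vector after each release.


Deadlocked: T_d and T_b.
Key observation: the wall is res1: completing T_i, T_f brings the pool only to (0, 4), and all the rest need more.
One completion order for the rest: T_i, T_f. Verifying each step:
  pool = (0, 0)
  T_i: need (0, 0) fits (0, 0); releases (0, 3), pool now (0, 3)
  T_f: need (0, 1) fits (0, 3); releases (0, 1), pool now (0, 4)
The stuck group stays short no matter what:
  blocked: T_d wants (0, 5), pool (0, 4) — not enough res1
  blocked: T_b wants (0, 5), pool (0, 4) — not enough res1


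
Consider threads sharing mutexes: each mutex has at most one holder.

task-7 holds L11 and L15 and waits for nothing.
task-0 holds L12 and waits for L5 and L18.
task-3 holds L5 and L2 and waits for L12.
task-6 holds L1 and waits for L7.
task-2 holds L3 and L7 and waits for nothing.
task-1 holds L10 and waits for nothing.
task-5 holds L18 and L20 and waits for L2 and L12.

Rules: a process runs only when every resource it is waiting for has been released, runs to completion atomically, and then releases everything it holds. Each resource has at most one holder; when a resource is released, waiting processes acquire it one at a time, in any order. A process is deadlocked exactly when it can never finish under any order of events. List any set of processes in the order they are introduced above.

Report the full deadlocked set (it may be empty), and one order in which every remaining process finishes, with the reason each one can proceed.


Deadlocked set: task-0, task-3 and task-5.
Key observation: the wait chain closes on itself along task-0 -> task-3 -> task-0; task-5 is caught in further circular waits.
The rest can finish in the order task-2, task-7, task-6, task-1.
Step-by-step check:
  task-2 waits on nothing -> runs at once and releases L3 and L7
  task-7 waits on nothing -> runs at once and releases L11 and L15
  run task-6 (all its waits — L7 — are resolved); releases L1
  task-1 waits on nothing -> runs at once and releases L10


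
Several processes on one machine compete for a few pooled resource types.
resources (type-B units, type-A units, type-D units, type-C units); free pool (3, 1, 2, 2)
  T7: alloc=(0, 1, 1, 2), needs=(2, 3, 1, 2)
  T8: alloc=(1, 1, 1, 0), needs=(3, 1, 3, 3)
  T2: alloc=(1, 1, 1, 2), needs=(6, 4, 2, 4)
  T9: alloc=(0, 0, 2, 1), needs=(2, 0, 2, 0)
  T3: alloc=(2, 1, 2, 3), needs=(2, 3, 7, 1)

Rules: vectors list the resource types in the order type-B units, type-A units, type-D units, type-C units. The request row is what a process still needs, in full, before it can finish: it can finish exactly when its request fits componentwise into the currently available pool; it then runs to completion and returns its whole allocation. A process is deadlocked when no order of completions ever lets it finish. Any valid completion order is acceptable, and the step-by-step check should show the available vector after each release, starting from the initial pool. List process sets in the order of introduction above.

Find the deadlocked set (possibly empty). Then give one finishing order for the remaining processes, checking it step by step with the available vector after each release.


Deadlocked: T7, T2 and T3.
Key observation: type-A units is the bottleneck — with T9, T8 done the pool holds (4, 2, 5, 3), short of every remaining need.
The rest can finish in the order T9, T8. Step-by-step check:
  pool = (3, 1, 2, 2)
  run T9 (needs (2, 0, 2, 0), free (3, 1, 2, 2)); after release of (0, 0, 2, 1) the pool is (3, 1, 4, 3)
  run T8 (needs (3, 1, 3, 3), free (3, 1, 4, 3)); after release of (1, 1, 1, 0) the pool is (4, 2, 5, 3)
The stuck group stays short no matter what:
  blocked: T7 wants (2, 3, 1, 2), pool (4, 2, 5, 3) — not enough type-A units
  blocked: T2 wants (6, 4, 2, 4), pool (4, 2, 5, 3) — not enough type-B units, type-A units and type-C units
  blocked: T3 wants (2, 3, 7, 1), pool (4, 2, 5, 3) — not enough type-A units and type-D units


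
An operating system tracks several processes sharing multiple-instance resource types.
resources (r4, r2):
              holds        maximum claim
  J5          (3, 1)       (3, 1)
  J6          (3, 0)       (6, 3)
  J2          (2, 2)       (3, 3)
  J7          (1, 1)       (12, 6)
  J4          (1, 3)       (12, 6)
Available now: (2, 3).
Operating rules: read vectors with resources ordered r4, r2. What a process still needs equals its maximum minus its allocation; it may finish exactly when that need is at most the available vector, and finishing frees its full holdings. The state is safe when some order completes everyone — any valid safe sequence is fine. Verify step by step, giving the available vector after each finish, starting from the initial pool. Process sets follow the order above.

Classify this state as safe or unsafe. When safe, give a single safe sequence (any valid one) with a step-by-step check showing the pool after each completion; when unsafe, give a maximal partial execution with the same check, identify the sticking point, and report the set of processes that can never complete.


The state is UNSAFE.
Key observation: J2, J6, J5 can finish, but then (10, 6) is all there is, and the blocked group's r4 demands exceed it.
Going as far as possible: J2, J6, J5; after that, nothing fits. Check, step by step:
  pool = (2, 3)
  J2 needs (1, 1) <= (2, 3) -> finishes; pool += (2, 2) = (4, 5)
  J6 needs (3, 3) <= (4, 5) -> finishes; pool += (3, 0) = (7, 5)
  J5 needs (0, 0) <= (7, 5) -> finishes; pool += (3, 1) = (10, 6)
  blocked: J7 wants (11, 5), pool (10, 6) — not enough r4
  blocked: J4 wants (11, 3), pool (10, 6) — not enough r4
Processes that can never finish: J7 and J4.


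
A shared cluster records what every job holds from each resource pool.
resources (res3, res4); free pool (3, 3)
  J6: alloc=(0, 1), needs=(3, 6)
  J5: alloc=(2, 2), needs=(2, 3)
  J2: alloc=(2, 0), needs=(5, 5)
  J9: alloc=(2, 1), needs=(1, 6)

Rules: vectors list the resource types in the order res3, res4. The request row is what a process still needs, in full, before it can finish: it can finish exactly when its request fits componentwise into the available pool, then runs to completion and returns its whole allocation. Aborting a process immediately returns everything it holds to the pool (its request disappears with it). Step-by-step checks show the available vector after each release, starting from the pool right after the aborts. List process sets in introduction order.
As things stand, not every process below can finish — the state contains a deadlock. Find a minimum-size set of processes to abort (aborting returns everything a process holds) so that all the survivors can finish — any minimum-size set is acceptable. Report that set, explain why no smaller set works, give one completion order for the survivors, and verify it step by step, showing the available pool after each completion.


The answer: abort J9.
Key observation: J6 was stuck for good until J9 gave back (2, 1); in the order shown it finishes at step 2.
Why nothing smaller works: aborting no one leaves the state deadlocked as given.
One survivor order: J5, J6, J2. Check, step by step (post-abort pool first):
  pool = (5, 4)
  J5 needs (2, 3) <= (5, 4) -> finishes; pool += (2, 2) = (7, 6)
  J6 needs (3, 6) <= (7, 6) -> finishes; pool += (0, 1) = (7, 7)
  J2 needs (5, 5) <= (7, 7) -> finishes; pool += (2, 0) = (9, 7)


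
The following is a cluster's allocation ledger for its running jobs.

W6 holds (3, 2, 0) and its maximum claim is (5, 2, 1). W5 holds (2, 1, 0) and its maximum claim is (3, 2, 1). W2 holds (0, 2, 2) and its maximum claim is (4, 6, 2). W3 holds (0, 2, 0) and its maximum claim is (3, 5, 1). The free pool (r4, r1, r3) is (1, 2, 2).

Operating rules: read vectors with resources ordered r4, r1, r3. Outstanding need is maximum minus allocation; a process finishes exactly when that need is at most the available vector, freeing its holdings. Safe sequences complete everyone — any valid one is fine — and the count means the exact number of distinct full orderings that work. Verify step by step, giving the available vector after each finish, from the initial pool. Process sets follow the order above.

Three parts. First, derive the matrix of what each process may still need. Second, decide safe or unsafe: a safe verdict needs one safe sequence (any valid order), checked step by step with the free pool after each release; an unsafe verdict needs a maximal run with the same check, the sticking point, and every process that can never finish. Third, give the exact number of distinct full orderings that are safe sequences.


(1) Outstanding need per process (order r4, r1, r3):
  W6: (2, 0, 1)
  W5: (1, 1, 1)
  W2: (4, 4, 0)
  W3: (3, 3, 1)
(2) The state is SAFE; one workable sequence: W5, W6, W3, W2.
Key observation: the first exact fit in this order is W5 — it needs (1, 1, 1) with (1, 2, 2) free, meeting a requested resource to the last unit.
Verifying each step:
  pool = (1, 2, 2)
  W5 needs (1, 1, 1) <= (1, 2, 2) -> finishes; pool += (2, 1, 0) = (3, 3, 2)
  W6 needs (2, 0, 1) <= (3, 3, 2) -> finishes; pool += (3, 2, 0) = (6, 5, 2)
  W3 needs (3, 3, 1) <= (6, 5, 2) -> finishes; pool += (0, 2, 0) = (6, 7, 2)
  W2 needs (4, 4, 0) <= (6, 7, 2) -> finishes; pool += (0, 2, 2) = (6, 9, 4)
(3) Exactly 3 of the possible complete orderings are safe sequences.


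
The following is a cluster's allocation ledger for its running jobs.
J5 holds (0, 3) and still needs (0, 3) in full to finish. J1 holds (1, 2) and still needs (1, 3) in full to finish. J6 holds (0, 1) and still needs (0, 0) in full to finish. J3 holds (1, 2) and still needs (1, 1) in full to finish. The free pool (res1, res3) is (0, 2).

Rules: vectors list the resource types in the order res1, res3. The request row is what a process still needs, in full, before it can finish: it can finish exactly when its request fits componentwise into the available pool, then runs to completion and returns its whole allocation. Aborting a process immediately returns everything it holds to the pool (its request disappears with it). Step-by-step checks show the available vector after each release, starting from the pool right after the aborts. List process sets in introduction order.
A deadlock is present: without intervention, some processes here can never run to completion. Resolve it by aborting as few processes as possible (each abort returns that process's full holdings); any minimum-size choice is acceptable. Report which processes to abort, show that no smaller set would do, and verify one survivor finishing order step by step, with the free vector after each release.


Minimum abort set: J3.
Key observation: the deadlocked J1 becomes finishable only because J3 released (1, 2); it completes at step 3 below.
No smaller set exists: with zero aborts the deadlock remains.
One survivor order: J6, J5, J1. Step-by-step check (post-abort pool first):
  pool = (1, 4)
  J6 needs (0, 0) <= (1, 4) -> finishes; pool += (0, 1) = (1, 5)
  J5 needs (0, 3) <= (1, 5) -> finishes; pool += (0, 3) = (1, 8)
  J1 needs (1, 3) <= (1, 8) -> finishes; pool += (1, 2) = (2, 10)


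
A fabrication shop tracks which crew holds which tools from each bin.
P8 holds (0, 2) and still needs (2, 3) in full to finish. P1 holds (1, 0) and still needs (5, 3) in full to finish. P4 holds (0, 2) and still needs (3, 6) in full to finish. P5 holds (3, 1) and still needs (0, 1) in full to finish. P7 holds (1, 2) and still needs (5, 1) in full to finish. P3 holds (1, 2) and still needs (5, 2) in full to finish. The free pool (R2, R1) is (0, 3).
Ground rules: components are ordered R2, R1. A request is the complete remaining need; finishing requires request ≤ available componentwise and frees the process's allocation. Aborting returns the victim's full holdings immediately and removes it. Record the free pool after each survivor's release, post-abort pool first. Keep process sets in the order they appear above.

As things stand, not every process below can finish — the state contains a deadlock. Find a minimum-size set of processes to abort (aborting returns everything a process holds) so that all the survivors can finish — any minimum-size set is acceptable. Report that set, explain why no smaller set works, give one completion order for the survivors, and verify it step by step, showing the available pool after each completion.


The answer: abort P1 and P7.
Key observation: the deadlocked P3 becomes finishable only because P1 and P7 released (2, 2); it completes at step 2 below.
Minimality, checking each single-abort alternative: P8 alone leaves P1 blocked (short on R2); P1 alone leaves P7 blocked (short on R2); P4 alone leaves P1 blocked (short on R2); P5 alone leaves P1 blocked (short on R2); P7 alone leaves P1 blocked (short on R2); P3 alone leaves P1 blocked (short on R2).
One survivor order: P5, P3, P8, P4. Walking it through (post-abort pool first):
  pool = (2, 5)
  P5: need (0, 1) fits (2, 5); releases (3, 1), pool now (5, 6)
  P3: need (5, 2) fits (5, 6); releases (1, 2), pool now (6, 8)
  P8: need (2, 3) fits (6, 8); releases (0, 2), pool now (6, 10)
  P4: need (3, 6) fits (6, 10); releases (0, 2), pool now (6, 12)


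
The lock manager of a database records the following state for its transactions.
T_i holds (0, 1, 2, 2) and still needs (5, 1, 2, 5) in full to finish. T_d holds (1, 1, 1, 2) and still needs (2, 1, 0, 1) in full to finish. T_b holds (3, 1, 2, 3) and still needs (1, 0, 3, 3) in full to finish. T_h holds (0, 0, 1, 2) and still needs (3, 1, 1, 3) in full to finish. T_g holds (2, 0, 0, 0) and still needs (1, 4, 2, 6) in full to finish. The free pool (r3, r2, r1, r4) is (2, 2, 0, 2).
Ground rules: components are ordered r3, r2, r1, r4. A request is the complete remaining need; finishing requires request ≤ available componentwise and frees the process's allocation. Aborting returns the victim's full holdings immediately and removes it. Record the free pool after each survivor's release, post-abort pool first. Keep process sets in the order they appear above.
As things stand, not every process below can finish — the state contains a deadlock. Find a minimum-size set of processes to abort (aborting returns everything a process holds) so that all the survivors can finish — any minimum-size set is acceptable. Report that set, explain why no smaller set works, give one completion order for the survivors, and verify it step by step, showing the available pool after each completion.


The answer: abort T_g.
Key observation: aborting T_g returns (2, 0, 0, 0), and T_i — hopeless before — runs at step 3 with the returned capacity in the pool.
Why nothing smaller works: aborting no one leaves the state deadlocked as given.
One survivor order: T_d, T_h, T_i, T_b. Step-by-step check (post-abort pool first):
  pool = (4, 2, 0, 2)
  T_d needs (2, 1, 0, 1) <= (4, 2, 0, 2) -> finishes; pool += (1, 1, 1, 2) = (5, 3, 1, 4)
  T_h needs (3, 1, 1, 3) <= (5, 3, 1, 4) -> finishes; pool += (0, 0, 1, 2) = (5, 3, 2, 6)
  T_i needs (5, 1, 2, 5) <= (5, 3, 2, 6) -> finishes; pool += (0, 1, 2, 2) = (5, 4, 4, 8)
  T_b needs (1, 0, 3, 3) <= (5, 4, 4, 8) -> finishes; pool += (3, 1, 2, 3) = (8, 5, 6, 11)


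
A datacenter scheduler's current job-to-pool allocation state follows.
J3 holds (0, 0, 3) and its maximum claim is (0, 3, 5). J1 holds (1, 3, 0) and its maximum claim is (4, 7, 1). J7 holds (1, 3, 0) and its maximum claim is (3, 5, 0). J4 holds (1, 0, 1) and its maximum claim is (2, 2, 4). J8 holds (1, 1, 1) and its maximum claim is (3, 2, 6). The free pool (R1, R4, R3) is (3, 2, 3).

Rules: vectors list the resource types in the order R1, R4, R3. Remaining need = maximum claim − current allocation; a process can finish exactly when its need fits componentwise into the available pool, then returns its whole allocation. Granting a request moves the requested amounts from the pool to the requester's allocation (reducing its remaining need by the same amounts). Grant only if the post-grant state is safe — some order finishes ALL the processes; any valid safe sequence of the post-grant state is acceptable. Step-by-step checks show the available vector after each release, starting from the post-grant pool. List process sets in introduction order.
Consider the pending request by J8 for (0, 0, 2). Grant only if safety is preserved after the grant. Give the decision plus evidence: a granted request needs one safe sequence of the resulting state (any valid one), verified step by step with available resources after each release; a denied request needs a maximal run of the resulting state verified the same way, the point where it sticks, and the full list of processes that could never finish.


DENY: after the grant no complete ordering would exist.
Key observation: the pool after J7, J1 is (5, 8, 1); every surviving request exceeds it in R3, so progress ends there.
On the post-grant state, J7, J1 is a maximal run — nothing extends it. Check, step by step:
  pool = (3, 2, 1)
  run J7 (needs (2, 2, 0), free (3, 2, 1)); after release of (1, 3, 0) the pool is (4, 5, 1)
  run J1 (needs (3, 4, 1), free (4, 5, 1)); after release of (1, 3, 0) the pool is (5, 8, 1)
  J3 cannot run: need (0, 3, 2) vs free (5, 8, 1) (insufficient R3)
  J4 cannot run: need (1, 2, 3) vs free (5, 8, 1) (insufficient R3)
  J8 cannot run: need (2, 1, 3) vs free (5, 8, 1) (insufficient R3)
Had the request been granted, J3, J4 and J8 could never finish.


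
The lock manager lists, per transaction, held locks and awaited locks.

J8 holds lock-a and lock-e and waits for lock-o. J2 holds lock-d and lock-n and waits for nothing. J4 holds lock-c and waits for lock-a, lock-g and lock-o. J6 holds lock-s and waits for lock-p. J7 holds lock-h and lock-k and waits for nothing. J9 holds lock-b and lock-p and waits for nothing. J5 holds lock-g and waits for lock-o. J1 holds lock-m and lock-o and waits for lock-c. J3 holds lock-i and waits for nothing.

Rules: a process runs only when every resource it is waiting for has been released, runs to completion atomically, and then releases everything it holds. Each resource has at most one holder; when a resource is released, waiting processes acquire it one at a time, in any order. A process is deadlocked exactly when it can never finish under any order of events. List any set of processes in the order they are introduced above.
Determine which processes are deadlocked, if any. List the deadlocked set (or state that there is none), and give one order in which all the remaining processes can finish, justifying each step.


The deadlocked set is J8, J4, J5 and J1.
Key observation: the waits loop around J8 -> J1 -> J4 -> J8 with no way out; J5 is caught in further circular waits.
The rest can finish in the order J9, J6, J3, J7, J2.
Walking it through:
  J9 waits on nothing -> runs at once and releases lock-b and lock-p
  J6 waits on lock-p — all released -> runs and releases lock-s
  J3 waits on nothing -> runs at once and releases lock-i
  J7 waits on nothing -> runs at once and releases lock-h and lock-k
  J2 waits on nothing -> runs at once and releases lock-d and lock-n


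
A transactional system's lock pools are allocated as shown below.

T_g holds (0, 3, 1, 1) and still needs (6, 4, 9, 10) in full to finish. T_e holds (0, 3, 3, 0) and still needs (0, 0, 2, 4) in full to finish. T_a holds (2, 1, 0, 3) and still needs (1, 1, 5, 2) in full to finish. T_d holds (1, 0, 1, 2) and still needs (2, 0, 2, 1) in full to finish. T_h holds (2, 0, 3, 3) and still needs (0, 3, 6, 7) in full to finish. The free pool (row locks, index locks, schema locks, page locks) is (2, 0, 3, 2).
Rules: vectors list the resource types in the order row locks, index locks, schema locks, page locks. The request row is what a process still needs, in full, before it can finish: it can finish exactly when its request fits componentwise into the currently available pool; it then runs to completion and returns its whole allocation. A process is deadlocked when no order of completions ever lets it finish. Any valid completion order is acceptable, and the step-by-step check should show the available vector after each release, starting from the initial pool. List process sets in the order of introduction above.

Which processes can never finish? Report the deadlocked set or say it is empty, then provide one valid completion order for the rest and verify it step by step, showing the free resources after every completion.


No process is deadlocked.
Key observation: T_d can run right away; the returned allocation unlocks the remaining processes in turn.
The rest can finish in the order T_d, T_e, T_a, T_h, T_g. Check, step by step:
  pool = (2, 0, 3, 2)
  T_d: need (2, 0, 2, 1) fits (2, 0, 3, 2); releases (1, 0, 1, 2), pool now (3, 0, 4, 4)
  T_e: need (0, 0, 2, 4) fits (3, 0, 4, 4); releases (0, 3, 3, 0), pool now (3, 3, 7, 4)
  T_a: need (1, 1, 5, 2) fits (3, 3, 7, 4); releases (2, 1, 0, 3), pool now (5, 4, 7, 7)
  T_h: need (0, 3, 6, 7) fits (5, 4, 7, 7); releases (2, 0, 3, 3), pool now (7, 4, 10, 10)
  T_g: need (6, 4, 9, 10) fits (7, 4, 10, 10); releases (0, 3, 1, 1), pool now (7, 7, 11, 11)


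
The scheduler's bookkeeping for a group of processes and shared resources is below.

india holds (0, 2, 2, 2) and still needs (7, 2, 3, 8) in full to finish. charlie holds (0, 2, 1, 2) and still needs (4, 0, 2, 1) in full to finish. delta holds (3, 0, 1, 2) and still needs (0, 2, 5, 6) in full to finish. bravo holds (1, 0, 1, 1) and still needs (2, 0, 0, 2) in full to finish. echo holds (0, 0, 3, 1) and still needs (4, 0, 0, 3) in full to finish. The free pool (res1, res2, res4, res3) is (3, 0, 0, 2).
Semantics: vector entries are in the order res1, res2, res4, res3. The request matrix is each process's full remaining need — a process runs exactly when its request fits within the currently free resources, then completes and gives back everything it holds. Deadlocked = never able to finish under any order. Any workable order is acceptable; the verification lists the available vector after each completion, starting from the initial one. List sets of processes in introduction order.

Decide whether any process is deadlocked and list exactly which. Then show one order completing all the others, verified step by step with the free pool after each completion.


The deadlocked set is empty.
Key observation: no deadlock: bravo fits now, and the freed resources carry the rest through.
The rest can finish in the order bravo, echo, charlie, delta, india. Walking it through:
  pool = (3, 0, 0, 2)
  bravo: need (2, 0, 0, 2) fits (3, 0, 0, 2); releases (1, 0, 1, 1), pool now (4, 0, 1, 3)
  echo: need (4, 0, 0, 3) fits (4, 0, 1, 3); releases (0, 0, 3, 1), pool now (4, 0, 4, 4)
  charlie: need (4, 0, 2, 1) fits (4, 0, 4, 4); releases (0, 2, 1, 2), pool now (4, 2, 5, 6)
  delta: need (0, 2, 5, 6) fits (4, 2, 5, 6); releases (3, 0, 1, 2), pool now (7, 2, 6, 8)
  india: need (7, 2, 3, 8) fits (7, 2, 6, 8); releases (0, 2, 2, 2), pool now (7, 4, 8, 10)


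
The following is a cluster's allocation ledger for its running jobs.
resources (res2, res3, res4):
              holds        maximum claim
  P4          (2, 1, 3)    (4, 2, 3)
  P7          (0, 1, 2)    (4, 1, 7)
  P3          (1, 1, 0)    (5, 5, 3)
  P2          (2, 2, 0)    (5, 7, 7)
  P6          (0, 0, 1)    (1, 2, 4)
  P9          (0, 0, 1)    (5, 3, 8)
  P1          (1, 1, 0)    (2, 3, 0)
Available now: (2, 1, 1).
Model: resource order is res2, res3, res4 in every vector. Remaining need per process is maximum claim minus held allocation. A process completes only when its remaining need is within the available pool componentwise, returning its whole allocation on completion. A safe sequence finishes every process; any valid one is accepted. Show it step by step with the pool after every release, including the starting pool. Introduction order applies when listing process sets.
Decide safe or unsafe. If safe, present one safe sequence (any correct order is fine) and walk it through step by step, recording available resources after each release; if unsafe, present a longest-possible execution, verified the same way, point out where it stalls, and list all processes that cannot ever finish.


SAFE — a valid safe sequence is P4, P6, P1, P7, P3, P9, P2.
Key observation: P4 marks the first exact bind of the order: its need (2, 1, 0) fits the free (2, 1, 1) with zero slack on a requested resource.
Check, step by step:
  pool = (2, 1, 1)
  run P4 (needs (2, 1, 0), free (2, 1, 1)); after release of (2, 1, 3) the pool is (4, 2, 4)
  run P6 (needs (1, 2, 3), free (4, 2, 4)); after release of (0, 0, 1) the pool is (4, 2, 5)
  run P1 (needs (1, 2, 0), free (4, 2, 5)); after release of (1, 1, 0) the pool is (5, 3, 5)
  run P7 (needs (4, 0, 5), free (5, 3, 5)); after release of (0, 1, 2) the pool is (5, 4, 7)
  run P3 (needs (4, 4, 3), free (5, 4, 7)); after release of (1, 1, 0) the pool is (6, 5, 7)
  run P9 (needs (5, 3, 7), free (6, 5, 7)); after release of (0, 0, 1) the pool is (6, 5, 8)
  run P2 (needs (3, 5, 7), free (6, 5, 8)); after release of (2, 2, 0) the pool is (8, 7, 8)


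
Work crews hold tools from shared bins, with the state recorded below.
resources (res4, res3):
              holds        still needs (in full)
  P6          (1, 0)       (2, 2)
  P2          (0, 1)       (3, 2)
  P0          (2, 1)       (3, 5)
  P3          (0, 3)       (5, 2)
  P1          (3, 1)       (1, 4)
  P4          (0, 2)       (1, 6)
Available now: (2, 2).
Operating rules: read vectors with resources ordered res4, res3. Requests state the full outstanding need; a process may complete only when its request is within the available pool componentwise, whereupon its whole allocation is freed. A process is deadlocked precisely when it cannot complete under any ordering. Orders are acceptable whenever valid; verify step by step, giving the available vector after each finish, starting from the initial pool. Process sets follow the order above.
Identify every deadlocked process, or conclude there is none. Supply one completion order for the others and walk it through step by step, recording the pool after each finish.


Deadlocked set: P0, P3, P1 and P4.
Key observation: after P6, P2 the pool peaks at (3, 3), and each blocked process is short somewhere: P0 on res3; P3 on res4; P1 on res3; P4 on res3.
One completion order for the rest: P6, P2. Verifying each step:
  pool = (2, 2)
  P6: need (2, 2) fits (2, 2); releases (1, 0), pool now (3, 2)
  P2: need (3, 2) fits (3, 2); releases (0, 1), pool now (3, 3)
The stuck group stays short no matter what:
  blocked: P0 wants (3, 5), pool (3, 3) — not enough res3
  blocked: P3 wants (5, 2), pool (3, 3) — not enough res4
  blocked: P1 wants (1, 4), pool (3, 3) — not enough res3
  blocked: P4 wants (1, 6), pool (3, 3) — not enough res3


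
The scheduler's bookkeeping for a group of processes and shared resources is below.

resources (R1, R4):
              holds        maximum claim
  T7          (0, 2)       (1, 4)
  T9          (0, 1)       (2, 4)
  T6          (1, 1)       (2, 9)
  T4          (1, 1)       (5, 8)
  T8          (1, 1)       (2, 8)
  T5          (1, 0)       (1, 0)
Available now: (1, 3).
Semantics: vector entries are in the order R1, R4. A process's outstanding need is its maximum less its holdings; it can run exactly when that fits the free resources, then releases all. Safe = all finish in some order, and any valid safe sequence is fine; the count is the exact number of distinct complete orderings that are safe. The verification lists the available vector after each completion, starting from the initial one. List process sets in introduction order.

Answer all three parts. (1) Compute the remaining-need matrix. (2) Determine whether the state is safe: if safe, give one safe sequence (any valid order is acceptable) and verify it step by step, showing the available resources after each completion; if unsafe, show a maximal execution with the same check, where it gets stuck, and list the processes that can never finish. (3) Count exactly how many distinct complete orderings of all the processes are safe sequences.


(1) Need matrix, components ordered R1, R4:
  T7: (1, 2)
  T9: (2, 3)
  T6: (1, 8)
  T4: (4, 7)
  T8: (1, 7)
  T5: (0, 0)
(2) UNSAFE — no complete ordering exists.
Key observation: after T5, T9, T7 complete, (2, 6) is the best the pool ever gets, yet each leftover process wants more R4.
The run T5, T9, T7 cannot be extended any further. Step-by-step check:
  pool = (1, 3)
  run T5 (needs (0, 0), free (1, 3)); after release of (1, 0) the pool is (2, 3)
  run T9 (needs (2, 3), free (2, 3)); after release of (0, 1) the pool is (2, 4)
  run T7 (needs (1, 2), free (2, 4)); after release of (0, 2) the pool is (2, 6)
  blocked: T6 wants (1, 8), pool (2, 6) — not enough R4
  blocked: T4 wants (4, 7), pool (2, 6) — not enough R1 and R4
  blocked: T8 wants (1, 7), pool (2, 6) — not enough R4
Never able to finish: T6, T4 and T8.
(3) Exactly 0 of the possible complete orderings are safe sequences.


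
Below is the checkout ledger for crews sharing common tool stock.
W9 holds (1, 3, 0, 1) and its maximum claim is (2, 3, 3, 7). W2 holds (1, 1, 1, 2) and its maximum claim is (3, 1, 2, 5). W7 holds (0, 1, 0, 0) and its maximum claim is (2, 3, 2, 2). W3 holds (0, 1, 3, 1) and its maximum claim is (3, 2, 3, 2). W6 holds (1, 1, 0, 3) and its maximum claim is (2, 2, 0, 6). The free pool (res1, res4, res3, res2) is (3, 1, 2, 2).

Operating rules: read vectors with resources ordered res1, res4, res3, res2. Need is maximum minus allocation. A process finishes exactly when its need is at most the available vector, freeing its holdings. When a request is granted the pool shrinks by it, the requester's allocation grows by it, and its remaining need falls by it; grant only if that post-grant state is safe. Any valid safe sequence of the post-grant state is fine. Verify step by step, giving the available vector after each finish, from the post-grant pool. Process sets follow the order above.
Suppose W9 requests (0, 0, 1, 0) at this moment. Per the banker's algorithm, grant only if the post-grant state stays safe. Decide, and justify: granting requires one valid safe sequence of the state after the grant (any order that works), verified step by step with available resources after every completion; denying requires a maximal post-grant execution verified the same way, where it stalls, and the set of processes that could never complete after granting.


GRANT — the state after the grant stays safe, e.g. via W3, W6, W7, W2, W9.
Key observation: the transfer keeps a workable pool ((3, 1, 1, 2)); W3 starts the safe sequence.
Step-by-step check of the post-grant state:
  pool = (3, 1, 1, 2)
  W3 needs (3, 1, 0, 1) <= (3, 1, 1, 2) -> finishes; pool += (0, 1, 3, 1) = (3, 2, 4, 3)
  W6 needs (1, 1, 0, 3) <= (3, 2, 4, 3) -> finishes; pool += (1, 1, 0, 3) = (4, 3, 4, 6)
  W7 needs (2, 2, 2, 2) <= (4, 3, 4, 6) -> finishes; pool += (0, 1, 0, 0) = (4, 4, 4, 6)
  W2 needs (2, 0, 1, 3) <= (4, 4, 4, 6) -> finishes; pool += (1, 1, 1, 2) = (5, 5, 5, 8)
  W9 needs (1, 0, 2, 6) <= (5, 5, 5, 8) -> finishes; pool += (1, 3, 1, 1) = (6, 8, 6, 9)


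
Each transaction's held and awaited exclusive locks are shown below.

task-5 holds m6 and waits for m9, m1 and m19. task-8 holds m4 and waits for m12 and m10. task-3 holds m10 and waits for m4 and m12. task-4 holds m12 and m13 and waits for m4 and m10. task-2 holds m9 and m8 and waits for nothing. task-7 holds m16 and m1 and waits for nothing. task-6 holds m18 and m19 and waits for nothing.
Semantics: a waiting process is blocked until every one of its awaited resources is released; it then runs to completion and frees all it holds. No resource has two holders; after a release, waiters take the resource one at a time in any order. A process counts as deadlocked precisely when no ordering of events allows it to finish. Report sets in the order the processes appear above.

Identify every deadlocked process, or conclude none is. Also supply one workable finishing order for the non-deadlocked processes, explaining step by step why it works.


Deadlocked set: task-8, task-3 and task-4.
Key observation: along task-8 -> task-3 -> task-8, each member waits on what the next one holds — a deadlock; task-4 is caught in further circular waits.
A valid finishing order for the others: task-7, task-6, task-2, task-5.
Check, step by step:
  task-7: no waits; runs immediately, freeing m16 and m1
  task-6: no waits; runs immediately, freeing m18 and m19
  task-2: no waits; runs immediately, freeing m9 and m8
  run task-5 (all its waits — m9, m1 and m19 — are resolved); releases m6


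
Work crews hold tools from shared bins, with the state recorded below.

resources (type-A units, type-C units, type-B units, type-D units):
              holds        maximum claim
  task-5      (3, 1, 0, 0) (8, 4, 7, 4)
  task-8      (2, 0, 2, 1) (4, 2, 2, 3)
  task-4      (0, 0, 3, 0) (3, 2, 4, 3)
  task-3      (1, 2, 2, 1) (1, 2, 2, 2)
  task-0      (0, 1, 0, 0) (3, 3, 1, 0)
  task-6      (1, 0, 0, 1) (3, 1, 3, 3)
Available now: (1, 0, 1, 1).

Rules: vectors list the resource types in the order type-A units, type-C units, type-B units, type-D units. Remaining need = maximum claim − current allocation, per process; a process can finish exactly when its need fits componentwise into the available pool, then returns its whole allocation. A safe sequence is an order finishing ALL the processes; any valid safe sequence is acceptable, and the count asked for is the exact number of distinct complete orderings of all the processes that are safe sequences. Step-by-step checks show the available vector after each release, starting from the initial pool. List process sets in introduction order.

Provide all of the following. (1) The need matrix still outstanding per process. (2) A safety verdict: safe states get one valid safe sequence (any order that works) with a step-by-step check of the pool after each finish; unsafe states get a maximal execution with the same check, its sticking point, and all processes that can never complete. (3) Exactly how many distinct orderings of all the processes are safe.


(1) Remaining need (order type-A units, type-C units, type-B units, type-D units):
  task-5: (5, 3, 7, 4)
  task-8: (2, 2, 0, 2)
  task-4: (3, 2, 1, 3)
  task-3: (0, 0, 0, 1)
  task-0: (3, 2, 1, 0)
  task-6: (2, 1, 3, 2)
(2) The state is SAFE; one workable sequence: task-3, task-6, task-0, task-4, task-8, task-5.
Key observation: reading the order forward, task-3 is the first process whose need (0, 0, 0, 1) meets the free pool (1, 0, 1, 1) exactly on a resource it requests.
Verifying each step:
  pool = (1, 0, 1, 1)
  run task-3 (needs (0, 0, 0, 1), free (1, 0, 1, 1)); after release of (1, 2, 2, 1) the pool is (2, 2, 3, 2)
  run task-6 (needs (2, 1, 3, 2), free (2, 2, 3, 2)); after release of (1, 0, 0, 1) the pool is (3, 2, 3, 3)
  run task-0 (needs (3, 2, 1, 0), free (3, 2, 3, 3)); after release of (0, 1, 0, 0) the pool is (3, 3, 3, 3)
  run task-4 (needs (3, 2, 1, 3), free (3, 3, 3, 3)); after release of (0, 0, 3, 0) the pool is (3, 3, 6, 3)
  run task-8 (needs (2, 2, 0, 2), free (3, 3, 6, 3)); after release of (2, 0, 2, 1) the pool is (5, 3, 8, 4)
  run task-5 (needs (5, 3, 7, 4), free (5, 3, 8, 4)); after release of (3, 1, 0, 0) the pool is (8, 4, 8, 4)
(3) The exact count: 12 of the possible complete orderings are safe sequences.


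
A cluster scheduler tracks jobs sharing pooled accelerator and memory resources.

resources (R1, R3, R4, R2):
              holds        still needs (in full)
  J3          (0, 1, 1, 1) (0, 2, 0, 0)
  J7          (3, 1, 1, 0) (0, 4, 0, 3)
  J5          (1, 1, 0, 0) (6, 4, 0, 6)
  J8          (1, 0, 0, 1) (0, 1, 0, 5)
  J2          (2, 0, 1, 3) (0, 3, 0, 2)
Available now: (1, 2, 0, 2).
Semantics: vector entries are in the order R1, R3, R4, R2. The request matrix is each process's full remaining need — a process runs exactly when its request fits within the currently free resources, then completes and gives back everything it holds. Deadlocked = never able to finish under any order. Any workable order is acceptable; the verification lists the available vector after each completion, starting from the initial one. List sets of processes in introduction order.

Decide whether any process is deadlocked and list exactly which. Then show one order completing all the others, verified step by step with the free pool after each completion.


Deadlocked set: J7 and J5.
Key observation: J3, J2, J8 can finish, but then (4, 3, 2, 7) is all there is, and the blocked group's R3 demands exceed it.
The rest can finish in the order J3, J2, J8. Verifying each step:
  pool = (1, 2, 0, 2)
  J3 needs (0, 2, 0, 0) <= (1, 2, 0, 2) -> finishes; pool += (0, 1, 1, 1) = (1, 3, 1, 3)
  J2 needs (0, 3, 0, 2) <= (1, 3, 1, 3) -> finishes; pool += (2, 0, 1, 3) = (3, 3, 2, 6)
  J8 needs (0, 1, 0, 5) <= (3, 3, 2, 6) -> finishes; pool += (1, 0, 0, 1) = (4, 3, 2, 7)
None of the blocked processes ever fits:
  blocked: J7 wants (0, 4, 0, 3), pool (4, 3, 2, 7) — not enough R3
  blocked: J5 wants (6, 4, 0, 6), pool (4, 3, 2, 7) — not enough R1 and R3


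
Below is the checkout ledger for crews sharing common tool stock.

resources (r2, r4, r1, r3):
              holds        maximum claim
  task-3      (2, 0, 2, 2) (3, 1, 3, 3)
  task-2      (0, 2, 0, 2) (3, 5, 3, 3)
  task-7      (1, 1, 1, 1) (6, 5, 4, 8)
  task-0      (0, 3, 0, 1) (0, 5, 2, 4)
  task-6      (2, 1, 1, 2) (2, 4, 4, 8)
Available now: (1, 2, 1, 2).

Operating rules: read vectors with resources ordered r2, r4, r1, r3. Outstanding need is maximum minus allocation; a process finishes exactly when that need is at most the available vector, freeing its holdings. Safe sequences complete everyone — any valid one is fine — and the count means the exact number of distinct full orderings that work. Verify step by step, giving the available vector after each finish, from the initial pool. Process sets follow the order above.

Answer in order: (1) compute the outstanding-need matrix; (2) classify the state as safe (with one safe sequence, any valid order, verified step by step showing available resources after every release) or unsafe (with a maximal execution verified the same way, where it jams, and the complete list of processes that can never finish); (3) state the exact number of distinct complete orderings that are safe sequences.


(1) Remaining need (order r2, r4, r1, r3):
  task-3: (1, 1, 1, 1)
  task-2: (3, 3, 3, 1)
  task-7: (5, 4, 3, 7)
  task-0: (0, 2, 2, 3)
  task-6: (0, 3, 3, 6)
(2) SAFE, for example via the order task-3, task-0, task-2, task-6, task-7.
Key observation: the first exact fit in this order is task-3 — it needs (1, 1, 1, 1) with (1, 2, 1, 2) free, meeting a requested resource to the last unit.
Check, step by step:
  pool = (1, 2, 1, 2)
  task-3: need (1, 1, 1, 1) fits (1, 2, 1, 2); releases (2, 0, 2, 2), pool now (3, 2, 3, 4)
  task-0: need (0, 2, 2, 3) fits (3, 2, 3, 4); releases (0, 3, 0, 1), pool now (3, 5, 3, 5)
  task-2: need (3, 3, 3, 1) fits (3, 5, 3, 5); releases (0, 2, 0, 2), pool now (3, 7, 3, 7)
  task-6: need (0, 3, 3, 6) fits (3, 7, 3, 7); releases (2, 1, 1, 2), pool now (5, 8, 4, 9)
  task-7: need (5, 4, 3, 7) fits (5, 8, 4, 9); releases (1, 1, 1, 1), pool now (6, 9, 5, 10)
(3) Exactly 1 of the possible complete orderings is a safe sequence.


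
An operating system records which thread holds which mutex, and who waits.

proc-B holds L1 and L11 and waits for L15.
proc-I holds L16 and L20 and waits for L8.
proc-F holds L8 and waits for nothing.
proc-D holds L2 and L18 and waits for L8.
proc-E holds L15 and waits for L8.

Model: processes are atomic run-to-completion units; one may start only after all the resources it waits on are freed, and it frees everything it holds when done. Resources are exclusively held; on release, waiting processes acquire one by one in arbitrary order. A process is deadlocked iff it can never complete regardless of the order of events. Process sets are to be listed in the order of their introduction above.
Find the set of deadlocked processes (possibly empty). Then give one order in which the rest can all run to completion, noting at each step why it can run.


Nothing here is deadlocked.
Key observation: the wait graph is acyclic; completion cascades from the unblocked processes through everyone else.
The rest can finish in the order proc-F, proc-E, proc-B, proc-D, proc-I.
Check, step by step:
  run proc-F (it waits on nothing); releases L8
  proc-E waits on L8 — all released -> runs and releases L15
  proc-B waits on L15 — all released -> runs and releases L1 and L11
  proc-D waits on L8 — all released -> runs and releases L2 and L18
  proc-I waits on L8 — all released -> runs and releases L16 and L20
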